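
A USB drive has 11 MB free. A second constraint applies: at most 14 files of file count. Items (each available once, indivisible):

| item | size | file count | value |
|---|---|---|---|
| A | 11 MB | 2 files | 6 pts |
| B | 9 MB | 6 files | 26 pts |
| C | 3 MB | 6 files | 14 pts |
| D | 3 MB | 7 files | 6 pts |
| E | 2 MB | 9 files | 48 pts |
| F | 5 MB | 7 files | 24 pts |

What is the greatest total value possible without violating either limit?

Feasible sets respecting both limits:
- E: size 2, file count 9, value 48
- C+F: size 8, file count 13, value 38
- D+F: size 8, file count 14, value 30
Best: 48 pts.

48 pts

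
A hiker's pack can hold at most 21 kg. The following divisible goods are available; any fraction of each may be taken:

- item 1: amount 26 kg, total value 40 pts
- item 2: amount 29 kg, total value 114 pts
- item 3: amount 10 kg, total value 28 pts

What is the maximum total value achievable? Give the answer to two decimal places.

Take in order of value per unit:
- item 2 (114/29 per unit): 21 of 29 → value 21×114/29 = 82.5517, running total 82.55
Total 82.55.

82.55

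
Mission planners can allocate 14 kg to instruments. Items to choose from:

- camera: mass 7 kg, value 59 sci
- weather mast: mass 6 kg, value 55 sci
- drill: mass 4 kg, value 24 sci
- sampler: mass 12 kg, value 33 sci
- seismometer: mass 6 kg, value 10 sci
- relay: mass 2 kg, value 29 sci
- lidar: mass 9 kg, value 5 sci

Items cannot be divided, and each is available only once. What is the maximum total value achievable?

Check high-value combinations within 14 kg:
- camera+weather mast: mass 7+6=13, value 59+55=114
- camera+drill+relay: mass 7+4+2=13, value 59+24+29=112
- weather mast+drill+relay: mass 6+4+2=12, value 55+24+29=108
- weather mast+seismometer+relay: mass 6+6+2=14, value 55+10+29=94
Best: 114 sci.

114 sci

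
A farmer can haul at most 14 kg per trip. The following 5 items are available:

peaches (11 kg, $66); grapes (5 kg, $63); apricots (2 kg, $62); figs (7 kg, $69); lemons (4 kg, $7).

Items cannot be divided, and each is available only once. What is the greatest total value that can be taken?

$194

Check high-value combinations within 14 kg:
- grapes+apricots+figs: weight 5+2+7=14, value 63+62+69=194
- apricots+figs+lemons: weight 2+7+4=13, value 62+69+7=138
- grapes+apricots+lemons: weight 5+2+4=11, value 63+62+7=132
Best: $194.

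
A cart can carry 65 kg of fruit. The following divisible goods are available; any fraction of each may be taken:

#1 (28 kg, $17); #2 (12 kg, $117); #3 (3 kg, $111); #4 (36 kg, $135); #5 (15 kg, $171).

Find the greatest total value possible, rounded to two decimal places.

530.25

Take in order of value per unit:
- #3 (111/3 per unit): all 3 → value 111, running total 111.00
- #5 (171/15 per unit): all 15 → value 171, running total 282.00
- #2 (117/12 per unit): all 12 → value 117, running total 399.00
- #4 (135/36 per unit): 35 of 36 → value 35×135/36 = 131.2500, running total 530.25
Total 530.25.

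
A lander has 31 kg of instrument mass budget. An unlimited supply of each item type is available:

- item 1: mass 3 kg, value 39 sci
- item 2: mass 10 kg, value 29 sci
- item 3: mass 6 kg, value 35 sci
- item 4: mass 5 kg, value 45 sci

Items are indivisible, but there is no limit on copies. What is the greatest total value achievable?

Best value-per-unit is item 1 at 39/3, and filling with it alone uses mass 10×3=30. No mix of the others beats 10×39 = 390.

390 sci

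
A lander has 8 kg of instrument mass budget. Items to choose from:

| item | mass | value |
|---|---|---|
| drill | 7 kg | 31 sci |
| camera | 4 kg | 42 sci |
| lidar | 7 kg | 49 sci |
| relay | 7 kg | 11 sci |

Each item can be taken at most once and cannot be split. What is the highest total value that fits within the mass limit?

49 sci

This is a 0/1 knapsack; check combinations near the capacity.
- lidar: mass 7, value 49
- camera: mass 4, value 42
- drill: mass 7, value 31
Best: 49 sci.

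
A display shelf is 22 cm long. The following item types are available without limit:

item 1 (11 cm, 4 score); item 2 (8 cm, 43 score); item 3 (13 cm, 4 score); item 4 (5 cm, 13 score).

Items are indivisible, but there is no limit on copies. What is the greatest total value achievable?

Best value-per-unit is item 2 at 43/8; filling with it alone gives 2×43 = 86.
Optimal mix: 2×item 2 + 1×item 4 → length 21, value 99.

99 score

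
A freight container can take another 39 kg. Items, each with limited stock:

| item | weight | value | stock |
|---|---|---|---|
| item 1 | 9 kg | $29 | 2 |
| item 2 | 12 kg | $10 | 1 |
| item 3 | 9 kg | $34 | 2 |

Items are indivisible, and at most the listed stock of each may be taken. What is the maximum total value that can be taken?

$126

Best selections within weight 39 and stock limits:
- 2×item 1 + 2×item 3: weight 36, value 126
- 1×item 1 + 1×item 2 + 2×item 3: weight 39, value 107
Best: $126.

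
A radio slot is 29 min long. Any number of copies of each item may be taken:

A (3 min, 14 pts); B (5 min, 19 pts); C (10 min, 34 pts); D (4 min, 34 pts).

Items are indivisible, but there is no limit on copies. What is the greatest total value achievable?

Best value-per-unit is D at 34/4, and filling with it alone uses duration 7×4=28. No mix of the others beats 7×34 = 238.

238 pts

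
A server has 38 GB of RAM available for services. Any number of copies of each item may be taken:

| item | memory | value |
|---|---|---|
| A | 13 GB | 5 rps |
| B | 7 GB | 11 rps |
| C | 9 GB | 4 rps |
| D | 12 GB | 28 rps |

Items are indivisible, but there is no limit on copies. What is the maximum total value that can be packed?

Best value-per-unit is D at 28/12, and filling with it alone uses memory 3×12=36. No mix of the others beats 3×28 = 84.

84 rps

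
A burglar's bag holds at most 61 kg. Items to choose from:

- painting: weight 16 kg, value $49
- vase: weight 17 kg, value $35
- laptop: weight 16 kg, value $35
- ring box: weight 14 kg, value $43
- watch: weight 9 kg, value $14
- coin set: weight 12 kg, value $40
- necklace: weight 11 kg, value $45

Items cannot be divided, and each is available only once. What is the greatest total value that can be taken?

Check high-value combinations within 61 kg:
- painting+ring box+coin set+necklace: weight 16+14+12+11=53, value 49+43+40+45=177
- painting+laptop+ring box+necklace: weight 16+16+14+11=57, value 49+35+43+45=172
- painting+vase+ring box+necklace: weight 16+17+14+11=58, value 49+35+43+45=172
Best: $177.

$177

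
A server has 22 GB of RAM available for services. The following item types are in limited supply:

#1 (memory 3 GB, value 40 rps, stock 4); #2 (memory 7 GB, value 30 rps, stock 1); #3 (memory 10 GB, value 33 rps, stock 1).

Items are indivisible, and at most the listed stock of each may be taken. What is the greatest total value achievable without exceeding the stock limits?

Best selections within memory 22 and stock limits:
- 4×#1 + 1×#3: memory 22, value 193
- 4×#1 + 1×#2: memory 19, value 190
- 4×#1: memory 12, value 160
Best: 193 rps.

193 rps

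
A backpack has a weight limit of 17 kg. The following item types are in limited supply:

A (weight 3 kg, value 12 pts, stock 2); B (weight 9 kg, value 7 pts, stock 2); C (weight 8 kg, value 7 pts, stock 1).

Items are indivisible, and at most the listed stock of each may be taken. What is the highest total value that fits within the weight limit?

Best selections within weight 17 and stock limits:
- 2×A + 1×C: weight 14, value 31
- 2×A + 1×B: weight 15, value 31
- 2×A: weight 6, value 24
Best: 31 pts.

31 pts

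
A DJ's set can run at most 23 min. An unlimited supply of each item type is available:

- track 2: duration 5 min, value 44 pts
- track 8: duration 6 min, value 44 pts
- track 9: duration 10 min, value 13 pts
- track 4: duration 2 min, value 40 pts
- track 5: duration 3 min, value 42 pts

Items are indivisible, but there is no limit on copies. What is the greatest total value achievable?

Best value-per-unit is track 4 at 40/2; filling with it alone gives 11×40 = 440.
Optimal mix: 10×track 4 + 1×track 5 → duration 23, value 442.

442 pts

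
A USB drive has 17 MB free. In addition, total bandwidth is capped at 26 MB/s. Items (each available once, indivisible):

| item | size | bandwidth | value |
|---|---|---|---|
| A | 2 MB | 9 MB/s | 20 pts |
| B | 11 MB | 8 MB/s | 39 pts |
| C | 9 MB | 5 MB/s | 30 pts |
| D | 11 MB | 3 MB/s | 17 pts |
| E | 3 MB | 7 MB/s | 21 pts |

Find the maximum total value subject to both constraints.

80 pts

Feasible sets respecting both limits:
- A+B+E: size 16, bandwidth 24, value 80
- A+C+E: size 14, bandwidth 21, value 71
- B+E: size 14, bandwidth 15, value 60
- A+B: size 13, bandwidth 17, value 59
Best: 80 pts.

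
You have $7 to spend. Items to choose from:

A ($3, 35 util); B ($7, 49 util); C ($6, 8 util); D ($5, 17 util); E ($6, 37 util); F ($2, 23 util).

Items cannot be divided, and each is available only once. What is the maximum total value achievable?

58 util

Check high-value combinations within $7:
- A+F: cost 3+2=5, value 35+23=58
- B: cost 7, value 49
- D+F: cost 5+2=7, value 17+23=40
- E: cost 6, value 37
- A: cost 3, value 35
Best: 58 util.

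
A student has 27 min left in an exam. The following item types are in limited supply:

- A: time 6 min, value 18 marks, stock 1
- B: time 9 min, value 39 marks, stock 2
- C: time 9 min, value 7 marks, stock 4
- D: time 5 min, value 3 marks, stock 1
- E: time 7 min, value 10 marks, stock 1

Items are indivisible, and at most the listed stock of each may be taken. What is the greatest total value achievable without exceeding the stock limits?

96 marks

Top feasible selections:
- 1×A + 2×B: time 24, value 96
- 2×B + 1×E: time 25, value 88
- 2×B + 1×C: time 27, value 85
Best: 96 marks.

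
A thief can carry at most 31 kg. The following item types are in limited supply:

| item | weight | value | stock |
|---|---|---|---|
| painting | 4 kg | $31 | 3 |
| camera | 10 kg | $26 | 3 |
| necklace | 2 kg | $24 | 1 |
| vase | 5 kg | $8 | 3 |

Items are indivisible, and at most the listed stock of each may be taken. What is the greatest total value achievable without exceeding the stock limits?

Top feasible selections:
- 3×painting + 1×camera + 1×necklace + 1×vase: weight 29, value 151
- 3×painting + 1×camera + 1×necklace: weight 24, value 143
- 3×painting + 1×necklace + 3×vase: weight 29, value 141
Best: $151.

$151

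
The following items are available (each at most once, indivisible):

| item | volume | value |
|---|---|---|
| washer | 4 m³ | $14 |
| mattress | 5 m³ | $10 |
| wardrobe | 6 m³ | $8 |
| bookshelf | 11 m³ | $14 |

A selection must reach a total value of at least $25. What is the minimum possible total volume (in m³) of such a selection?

15

Subsets with value ≥ 25, sorted by total volume:
- washer+mattress+wardrobe: volume 15, value 32
- washer+bookshelf: volume 15, value 28
- washer+mattress+bookshelf: volume 20, value 38
Minimum volume: 15 m³.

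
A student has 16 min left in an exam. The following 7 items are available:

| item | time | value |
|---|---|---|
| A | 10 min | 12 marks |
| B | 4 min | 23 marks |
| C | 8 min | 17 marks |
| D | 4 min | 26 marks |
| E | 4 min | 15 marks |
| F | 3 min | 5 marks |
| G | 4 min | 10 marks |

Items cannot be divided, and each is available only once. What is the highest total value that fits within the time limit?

Check high-value combinations within 16 min:
- B+D+E+G: time 4+4+4+4=16, value 23+26+15+10=74
- B+D+E+F: time 4+4+4+3=15, value 23+26+15+5=69
- B+C+D: time 4+8+4=16, value 23+17+26=66
- B+D+E: time 4+4+4=12, value 23+26+15=64
Best: 74 marks.

74 marks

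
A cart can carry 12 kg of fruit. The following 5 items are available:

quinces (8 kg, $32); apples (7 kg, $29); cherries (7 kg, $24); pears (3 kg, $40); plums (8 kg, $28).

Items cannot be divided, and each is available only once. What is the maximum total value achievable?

This is a 0/1 knapsack; check combinations near the capacity.
- quinces+pears: weight 8+3=11, value 32+40=72
- apples+pears: weight 7+3=10, value 29+40=69
- pears+plums: weight 3+8=11, value 40+28=68
Best: $72.

$72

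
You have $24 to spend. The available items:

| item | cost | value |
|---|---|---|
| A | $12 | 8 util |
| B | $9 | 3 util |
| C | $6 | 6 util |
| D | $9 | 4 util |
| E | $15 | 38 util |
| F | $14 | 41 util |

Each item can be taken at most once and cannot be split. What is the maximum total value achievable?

This is a 0/1 knapsack; check combinations near the capacity.
- C+F: cost 6+14=20, value 6+41=47
- D+F: cost 9+14=23, value 4+41=45
- C+E: cost 6+15=21, value 6+38=44
- B+F: cost 9+14=23, value 3+41=44
Best: 47 util.

47 util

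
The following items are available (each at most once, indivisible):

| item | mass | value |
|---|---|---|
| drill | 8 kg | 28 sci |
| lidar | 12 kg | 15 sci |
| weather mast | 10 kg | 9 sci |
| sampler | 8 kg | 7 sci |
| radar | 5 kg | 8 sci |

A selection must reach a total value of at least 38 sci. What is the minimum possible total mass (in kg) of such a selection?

20

Subsets with value ≥ 38, sorted by total mass:
- drill+lidar: mass 20, value 43
- drill+sampler+radar: mass 21, value 43
Minimum mass: 20 kg.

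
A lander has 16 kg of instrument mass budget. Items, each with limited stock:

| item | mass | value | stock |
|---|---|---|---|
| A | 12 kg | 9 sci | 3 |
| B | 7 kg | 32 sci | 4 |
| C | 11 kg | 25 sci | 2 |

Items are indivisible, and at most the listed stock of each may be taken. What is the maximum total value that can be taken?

Top feasible selections:
- 2×B: mass 14, value 64
- 1×B: mass 7, value 32
Best: 64 sci.

64 sci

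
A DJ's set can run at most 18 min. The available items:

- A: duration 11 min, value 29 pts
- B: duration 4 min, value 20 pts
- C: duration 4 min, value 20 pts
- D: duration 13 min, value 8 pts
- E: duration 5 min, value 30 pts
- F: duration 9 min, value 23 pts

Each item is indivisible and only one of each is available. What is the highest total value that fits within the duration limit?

73 pts

Check high-value combinations within 18 min:
- B+E+F: duration 4+5+9=18, value 20+30+23=73
- C+E+F: duration 4+5+9=18, value 20+30+23=73
- B+C+E: duration 4+4+5=13, value 20+20+30=70
- B+C+F: duration 4+4+9=17, value 20+20+23=63
- A+E: duration 11+5=16, value 29+30=59
Best: 73 pts.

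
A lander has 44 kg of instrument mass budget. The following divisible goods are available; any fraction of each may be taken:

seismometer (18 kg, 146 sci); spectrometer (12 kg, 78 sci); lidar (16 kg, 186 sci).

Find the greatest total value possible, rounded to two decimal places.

397.00

Take in order of value per unit:
- lidar (186/16 per unit): all 16 → value 186, running total 186.00
- seismometer (146/18 per unit): all 18 → value 146, running total 332.00
- spectrometer (78/12 per unit): 10 of 12 → value 10×78/12 = 65.0000, running total 397.00
Total 397.00.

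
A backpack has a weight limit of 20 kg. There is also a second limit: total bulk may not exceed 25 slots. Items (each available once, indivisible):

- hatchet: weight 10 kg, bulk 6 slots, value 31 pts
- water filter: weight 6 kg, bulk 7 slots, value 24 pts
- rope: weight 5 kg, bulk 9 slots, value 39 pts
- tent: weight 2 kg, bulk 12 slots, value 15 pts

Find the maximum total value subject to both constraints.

Feasible sets respecting both limits:
- hatchet+rope: weight 15, bulk 15, value 70
- hatchet+water filter+tent: weight 18, bulk 25, value 70
- water filter+rope: weight 11, bulk 16, value 63
- hatchet+water filter: weight 16, bulk 13, value 55
Best: 70 pts.

70 pts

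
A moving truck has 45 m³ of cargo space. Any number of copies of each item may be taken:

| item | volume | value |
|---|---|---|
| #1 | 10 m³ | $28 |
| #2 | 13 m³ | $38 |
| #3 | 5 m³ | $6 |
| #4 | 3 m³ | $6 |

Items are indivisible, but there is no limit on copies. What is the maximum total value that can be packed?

Best value-per-unit is #2 at 38/13; filling with it alone gives 3×38 = 114.
Optimal mix: 3×#2 + 2×#4 → volume 45, value 126.

$126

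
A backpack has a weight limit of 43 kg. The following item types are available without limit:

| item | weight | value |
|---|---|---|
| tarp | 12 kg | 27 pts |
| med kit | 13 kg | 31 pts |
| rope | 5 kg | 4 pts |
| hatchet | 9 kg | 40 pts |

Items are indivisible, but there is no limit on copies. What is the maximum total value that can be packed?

164 pts

Best value-per-unit is hatchet at 40/9; filling with it alone gives 4×40 = 160.
Optimal mix: 1×rope + 4×hatchet → weight 41, value 164.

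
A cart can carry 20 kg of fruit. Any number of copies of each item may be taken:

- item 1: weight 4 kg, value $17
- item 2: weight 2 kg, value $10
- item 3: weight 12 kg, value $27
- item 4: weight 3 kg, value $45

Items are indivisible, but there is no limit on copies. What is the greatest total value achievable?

Best value-per-unit is item 4 at 45/3; filling with it alone gives 6×45 = 270.
Optimal mix: 1×item 2 + 6×item 4 → weight 20, value 280.

$280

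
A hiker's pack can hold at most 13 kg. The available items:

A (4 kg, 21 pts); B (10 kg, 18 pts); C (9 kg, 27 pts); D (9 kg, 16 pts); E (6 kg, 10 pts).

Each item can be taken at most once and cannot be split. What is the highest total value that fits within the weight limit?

Check high-value combinations within 13 kg:
- A+C: weight 4+9=13, value 21+27=48
- A+D: weight 4+9=13, value 21+16=37
- A+E: weight 4+6=10, value 21+10=31
- C: weight 9, value 27
Best: 48 pts.

48 pts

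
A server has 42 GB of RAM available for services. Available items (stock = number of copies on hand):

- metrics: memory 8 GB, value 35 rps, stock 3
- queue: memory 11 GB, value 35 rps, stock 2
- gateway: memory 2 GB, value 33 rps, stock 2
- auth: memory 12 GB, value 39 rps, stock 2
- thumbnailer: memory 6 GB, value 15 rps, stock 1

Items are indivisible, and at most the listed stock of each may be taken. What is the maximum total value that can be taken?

Top feasible selections:
- 3×metrics + 2×gateway + 1×auth: memory 40, value 210
- 3×metrics + 1×queue + 2×gateway: memory 39, value 206
- 2×metrics + 2×queue + 2×gateway: memory 42, value 206
- 1×metrics + 2×gateway + 2×auth + 1×thumbnailer: memory 42, value 194
Best: 210 rps.

210 rps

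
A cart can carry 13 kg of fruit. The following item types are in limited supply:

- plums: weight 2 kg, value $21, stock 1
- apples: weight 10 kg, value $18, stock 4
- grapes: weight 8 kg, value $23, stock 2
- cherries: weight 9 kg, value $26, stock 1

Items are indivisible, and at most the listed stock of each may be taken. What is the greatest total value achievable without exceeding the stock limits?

Best selections within weight 13 and stock limits:
- 1×plums + 1×cherries: weight 11, value 47
- 1×plums + 1×grapes: weight 10, value 44
- 1×plums + 1×apples: weight 12, value 39
- 1×cherries: weight 9, value 26
Best: $47.

$47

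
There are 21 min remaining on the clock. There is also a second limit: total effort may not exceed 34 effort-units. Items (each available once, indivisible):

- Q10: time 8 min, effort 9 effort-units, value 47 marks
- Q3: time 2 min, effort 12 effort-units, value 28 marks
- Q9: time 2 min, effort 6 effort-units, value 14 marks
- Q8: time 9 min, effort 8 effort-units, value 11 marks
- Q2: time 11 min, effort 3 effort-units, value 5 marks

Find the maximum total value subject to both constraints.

Feasible sets respecting both limits:
- Q10+Q3+Q9: time 12, effort 27, value 89
- Q10+Q3+Q8: time 19, effort 29, value 86
- Q10+Q3+Q2: time 21, effort 24, value 80
- Q10+Q3: time 10, effort 21, value 75
Best: 89 marks.

89 marks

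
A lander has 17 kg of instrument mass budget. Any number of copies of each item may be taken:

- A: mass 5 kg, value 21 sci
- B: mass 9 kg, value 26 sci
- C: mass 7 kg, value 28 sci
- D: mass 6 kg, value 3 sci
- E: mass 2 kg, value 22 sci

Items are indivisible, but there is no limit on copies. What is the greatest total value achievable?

176 sci

Best value-per-unit is E at 22/2, and filling with it alone uses mass 8×2=16. No mix of the others beats 8×22 = 176.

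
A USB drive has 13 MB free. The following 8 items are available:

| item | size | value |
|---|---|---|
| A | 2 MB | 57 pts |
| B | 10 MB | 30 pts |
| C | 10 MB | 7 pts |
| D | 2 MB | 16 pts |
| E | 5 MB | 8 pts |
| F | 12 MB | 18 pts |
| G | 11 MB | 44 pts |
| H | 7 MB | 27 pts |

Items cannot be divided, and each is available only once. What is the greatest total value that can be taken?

Check high-value combinations within 13 MB:
- A+G: size 2+11=13, value 57+44=101
- A+D+H: size 2+2+7=11, value 57+16+27=100
- A+B: size 2+10=12, value 57+30=87
- A+H: size 2+7=9, value 57+27=84
- A+D+E: size 2+2+5=9, value 57+16+8=81
Best: 101 pts.

101 pts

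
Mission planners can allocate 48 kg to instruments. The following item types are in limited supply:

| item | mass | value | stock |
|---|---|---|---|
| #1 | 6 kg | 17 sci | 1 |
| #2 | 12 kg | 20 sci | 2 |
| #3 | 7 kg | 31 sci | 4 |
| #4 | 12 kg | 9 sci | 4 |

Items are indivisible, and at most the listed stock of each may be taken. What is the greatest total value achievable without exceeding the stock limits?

Best selections within mass 48 and stock limits:
- 1×#1 + 1×#2 + 4×#3: mass 46, value 161
- 1×#1 + 4×#3 + 1×#4: mass 46, value 150
- 1×#2 + 4×#3: mass 40, value 144
- 1×#1 + 4×#3: mass 34, value 141
Best: 161 sci.

161 sci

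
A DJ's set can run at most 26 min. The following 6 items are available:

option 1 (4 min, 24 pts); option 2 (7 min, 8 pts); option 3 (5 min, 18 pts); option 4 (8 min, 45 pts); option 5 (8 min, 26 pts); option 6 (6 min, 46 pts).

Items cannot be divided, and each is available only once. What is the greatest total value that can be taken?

This is a 0/1 knapsack; check combinations near the capacity.
- option 1+option 4+option 5+option 6: duration 4+8+8+6=26, value 24+45+26+46=141
- option 1+option 3+option 4+option 6: duration 4+5+8+6=23, value 24+18+45+46=133
- option 1+option 2+option 4+option 6: duration 4+7+8+6=25, value 24+8+45+46=123
- option 4+option 5+option 6: duration 8+8+6=22, value 45+26+46=117
Best: 141 pts.

141 pts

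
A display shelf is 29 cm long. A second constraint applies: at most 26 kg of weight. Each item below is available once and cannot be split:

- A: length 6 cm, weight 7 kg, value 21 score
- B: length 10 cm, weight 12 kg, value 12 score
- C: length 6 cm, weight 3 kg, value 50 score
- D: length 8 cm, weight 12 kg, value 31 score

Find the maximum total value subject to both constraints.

102 score

Feasible sets respecting both limits:
- A+C+D: length 20, weight 22, value 102
- A+B+C: length 22, weight 22, value 83
- C+D: length 14, weight 15, value 81
Best: 102 score.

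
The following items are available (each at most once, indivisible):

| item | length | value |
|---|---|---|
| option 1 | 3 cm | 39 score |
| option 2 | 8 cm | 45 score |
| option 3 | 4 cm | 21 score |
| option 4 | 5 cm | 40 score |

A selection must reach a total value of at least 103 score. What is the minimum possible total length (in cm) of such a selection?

15

Subsets with value ≥ 103, sorted by total length:
- option 1+option 2+option 3: length 15, value 105
- option 1+option 2+option 4: length 16, value 124
- option 2+option 3+option 4: length 17, value 106
- option 1+option 2+option 3+option 4: length 20, value 145
Minimum length: 15 cm.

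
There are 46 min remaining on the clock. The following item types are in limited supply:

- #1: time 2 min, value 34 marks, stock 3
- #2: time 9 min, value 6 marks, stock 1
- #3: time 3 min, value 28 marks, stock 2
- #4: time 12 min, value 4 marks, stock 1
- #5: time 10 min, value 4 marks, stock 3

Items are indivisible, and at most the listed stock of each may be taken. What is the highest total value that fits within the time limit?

172 marks

Top feasible selections:
- 3×#1 + 1×#2 + 2×#3 + 2×#5: time 41, value 172
- 3×#1 + 1×#2 + 2×#3 + 1×#4 + 1×#5: time 43, value 172
Best: 172 marks.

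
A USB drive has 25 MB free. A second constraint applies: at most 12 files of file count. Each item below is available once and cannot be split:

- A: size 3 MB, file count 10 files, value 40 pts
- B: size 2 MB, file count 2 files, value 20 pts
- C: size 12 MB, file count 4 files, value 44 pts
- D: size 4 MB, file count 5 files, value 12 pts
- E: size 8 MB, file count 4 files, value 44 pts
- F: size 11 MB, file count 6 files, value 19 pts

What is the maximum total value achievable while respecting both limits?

Feasible sets respecting both limits:
- B+C+E: size 22, file count 10, value 108
- C+E: size 20, file count 8, value 88
- B+C+F: size 25, file count 12, value 83
Best: 108 pts.

108 pts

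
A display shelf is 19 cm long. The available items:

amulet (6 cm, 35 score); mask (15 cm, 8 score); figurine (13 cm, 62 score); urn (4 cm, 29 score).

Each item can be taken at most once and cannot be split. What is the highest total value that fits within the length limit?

97 score

Check high-value combinations within 19 cm:
- amulet+figurine: length 6+13=19, value 35+62=97
- figurine+urn: length 13+4=17, value 62+29=91
- amulet+urn: length 6+4=10, value 35+29=64
- figurine: length 13, value 62
Best: 97 score.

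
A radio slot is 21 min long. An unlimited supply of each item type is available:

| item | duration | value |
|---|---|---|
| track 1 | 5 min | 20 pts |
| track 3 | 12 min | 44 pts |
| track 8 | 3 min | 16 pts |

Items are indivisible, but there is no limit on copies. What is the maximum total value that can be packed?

Best value-per-unit is track 8 at 16/3, and filling with it alone uses duration 7×3=21. No mix of the others beats 7×16 = 112.

112 pts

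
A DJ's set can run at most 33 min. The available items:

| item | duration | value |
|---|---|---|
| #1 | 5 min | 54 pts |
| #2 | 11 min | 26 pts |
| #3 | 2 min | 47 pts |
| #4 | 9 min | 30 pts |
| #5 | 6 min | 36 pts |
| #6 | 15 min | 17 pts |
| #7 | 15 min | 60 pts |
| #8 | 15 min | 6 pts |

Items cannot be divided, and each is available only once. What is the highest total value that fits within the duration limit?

Check high-value combinations within 33 min:
- #1+#3+#5+#7: duration 5+2+6+15=28, value 54+47+36+60=197
- #1+#2+#3+#4+#5: duration 5+11+2+9+6=33, value 54+26+47+30+36=193
- #1+#3+#4+#7: duration 5+2+9+15=31, value 54+47+30+60=191
- #1+#2+#3+#7: duration 5+11+2+15=33, value 54+26+47+60=187
Best: 197 pts.

197 pts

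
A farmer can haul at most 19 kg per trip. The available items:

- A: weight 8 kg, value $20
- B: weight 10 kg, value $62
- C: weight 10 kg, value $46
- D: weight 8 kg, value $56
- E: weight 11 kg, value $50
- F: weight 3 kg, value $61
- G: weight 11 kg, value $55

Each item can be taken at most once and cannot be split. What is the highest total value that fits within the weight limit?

This is a 0/1 knapsack; check combinations near the capacity.
- A+D+F: weight 8+8+3=19, value 20+56+61=137
- B+F: weight 10+3=13, value 62+61=123
- B+D: weight 10+8=18, value 62+56=118
Best: $137.

$137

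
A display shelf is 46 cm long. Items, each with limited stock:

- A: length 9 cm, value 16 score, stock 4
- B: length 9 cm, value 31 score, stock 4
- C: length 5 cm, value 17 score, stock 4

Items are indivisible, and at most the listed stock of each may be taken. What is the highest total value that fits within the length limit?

158 score

Best selections within length 46 and stock limits:
- 4×B + 2×C: length 46, value 158
- 3×B + 3×C: length 42, value 144
- 1×A + 3×B + 2×C: length 46, value 143
- 4×B + 1×C: length 41, value 141
Best: 158 score.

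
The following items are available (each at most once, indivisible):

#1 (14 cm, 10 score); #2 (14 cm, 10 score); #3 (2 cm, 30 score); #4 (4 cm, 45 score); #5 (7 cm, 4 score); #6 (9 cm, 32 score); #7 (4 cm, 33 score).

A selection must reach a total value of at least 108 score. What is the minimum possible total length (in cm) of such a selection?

Subsets with value ≥ 108, sorted by total length:
- #3+#4+#7: length 10, value 108
- #3+#4+#5+#7: length 17, value 112
Minimum length: 10 cm.

10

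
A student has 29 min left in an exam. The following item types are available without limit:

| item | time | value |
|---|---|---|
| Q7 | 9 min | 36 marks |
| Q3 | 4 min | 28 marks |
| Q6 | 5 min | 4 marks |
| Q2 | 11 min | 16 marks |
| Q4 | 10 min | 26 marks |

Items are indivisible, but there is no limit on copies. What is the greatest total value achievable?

196 marks

Best value-per-unit is Q3 at 28/4, and filling with it alone uses time 7×4=28. No mix of the others beats 7×28 = 196.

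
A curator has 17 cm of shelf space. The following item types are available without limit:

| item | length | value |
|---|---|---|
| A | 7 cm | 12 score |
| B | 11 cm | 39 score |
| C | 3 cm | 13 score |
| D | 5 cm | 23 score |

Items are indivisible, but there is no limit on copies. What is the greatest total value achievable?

Best value-per-unit is D at 23/5; filling with it alone gives 3×23 = 69.
Optimal mix: 4×C + 1×D → length 17, value 75.

75 score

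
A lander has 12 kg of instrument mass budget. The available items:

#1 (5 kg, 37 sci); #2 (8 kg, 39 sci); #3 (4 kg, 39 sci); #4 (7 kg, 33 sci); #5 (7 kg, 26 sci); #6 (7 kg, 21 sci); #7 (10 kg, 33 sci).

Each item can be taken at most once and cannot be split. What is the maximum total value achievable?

78 sci

Check high-value combinations within 12 kg:
- #2+#3: mass 8+4=12, value 39+39=78
- #1+#3: mass 5+4=9, value 37+39=76
- #3+#4: mass 4+7=11, value 39+33=72
- #1+#4: mass 5+7=12, value 37+33=70
Best: 78 sci.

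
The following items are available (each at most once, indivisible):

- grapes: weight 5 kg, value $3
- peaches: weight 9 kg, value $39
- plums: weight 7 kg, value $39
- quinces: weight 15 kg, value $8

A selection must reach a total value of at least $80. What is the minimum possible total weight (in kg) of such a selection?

21

Subsets with value ≥ 80, sorted by total weight:
- grapes+peaches+plums: weight 21, value 81
- peaches+plums+quinces: weight 31, value 86
- grapes+peaches+plums+quinces: weight 36, value 89
Minimum weight: 21 kg.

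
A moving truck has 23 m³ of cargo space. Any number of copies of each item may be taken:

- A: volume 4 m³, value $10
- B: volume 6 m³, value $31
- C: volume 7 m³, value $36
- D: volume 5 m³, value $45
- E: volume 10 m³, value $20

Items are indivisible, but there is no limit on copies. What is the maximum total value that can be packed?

Best value-per-unit is D at 45/5, and filling with it alone uses volume 4×5=20. No mix of the others beats 4×45 = 180.

$180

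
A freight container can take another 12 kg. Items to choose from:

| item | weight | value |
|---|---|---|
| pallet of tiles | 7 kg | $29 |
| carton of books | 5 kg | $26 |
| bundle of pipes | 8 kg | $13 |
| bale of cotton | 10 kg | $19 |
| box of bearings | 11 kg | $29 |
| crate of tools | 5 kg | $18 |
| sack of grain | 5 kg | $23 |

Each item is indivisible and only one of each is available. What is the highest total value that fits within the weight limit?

$55

Check high-value combinations within 12 kg:
- pallet of tiles+carton of books: weight 7+5=12, value 29+26=55
- pallet of tiles+sack of grain: weight 7+5=12, value 29+23=52
- carton of books+sack of grain: weight 5+5=10, value 26+23=49
- pallet of tiles+crate of tools: weight 7+5=12, value 29+18=47
Best: $55.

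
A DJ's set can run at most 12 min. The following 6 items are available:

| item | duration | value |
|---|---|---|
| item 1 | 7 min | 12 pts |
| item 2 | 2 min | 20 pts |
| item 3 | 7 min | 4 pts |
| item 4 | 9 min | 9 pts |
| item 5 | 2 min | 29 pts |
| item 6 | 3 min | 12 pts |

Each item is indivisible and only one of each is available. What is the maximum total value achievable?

Check high-value combinations within 12 min:
- item 2+item 5+item 6: duration 2+2+3=7, value 20+29+12=61
- item 1+item 2+item 5: duration 7+2+2=11, value 12+20+29=61
- item 2+item 3+item 5: duration 2+7+2=11, value 20+4+29=53
Best: 61 pts.

61 pts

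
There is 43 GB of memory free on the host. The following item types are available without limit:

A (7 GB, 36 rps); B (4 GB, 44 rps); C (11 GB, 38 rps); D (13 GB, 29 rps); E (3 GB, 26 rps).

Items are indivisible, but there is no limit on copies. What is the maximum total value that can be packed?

466 rps

Best value-per-unit is B at 44/4; filling with it alone gives 10×44 = 440.
Optimal mix: 10×B + 1×E → memory 43, value 466.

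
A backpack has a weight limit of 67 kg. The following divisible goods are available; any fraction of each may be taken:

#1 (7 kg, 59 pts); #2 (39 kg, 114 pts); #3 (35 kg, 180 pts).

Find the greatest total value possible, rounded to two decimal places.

Take in order of value per unit:
- #1 (59/7 per unit): all 7 → value 59, running total 59.00
- #3 (180/35 per unit): all 35 → value 180, running total 239.00
- #2 (114/39 per unit): 25 of 39 → value 25×114/39 = 73.0769, running total 312.08
Total 312.08.

312.08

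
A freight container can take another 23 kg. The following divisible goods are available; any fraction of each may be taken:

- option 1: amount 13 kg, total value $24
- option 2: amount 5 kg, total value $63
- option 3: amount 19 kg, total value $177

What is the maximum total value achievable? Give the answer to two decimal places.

Take in order of value per unit:
- option 2 (63/5 per unit): all 5 → value 63, running total 63.00
- option 3 (177/19 per unit): 18 of 19 → value 18×177/19 = 167.6842, running total 230.68
Total 230.68.

230.68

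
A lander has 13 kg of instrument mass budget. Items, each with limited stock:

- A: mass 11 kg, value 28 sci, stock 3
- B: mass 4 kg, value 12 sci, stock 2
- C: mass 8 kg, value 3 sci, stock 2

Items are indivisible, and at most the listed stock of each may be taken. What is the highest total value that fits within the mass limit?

Best selections within mass 13 and stock limits:
- 1×A: mass 11, value 28
- 2×B: mass 8, value 24
- 1×B + 1×C: mass 12, value 15
- 1×B: mass 4, value 12
Best: 28 sci.

28 sci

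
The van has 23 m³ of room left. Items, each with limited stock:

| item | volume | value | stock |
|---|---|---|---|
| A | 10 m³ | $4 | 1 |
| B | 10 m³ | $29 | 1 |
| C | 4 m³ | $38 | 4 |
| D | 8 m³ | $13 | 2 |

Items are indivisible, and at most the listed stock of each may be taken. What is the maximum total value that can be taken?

$152

Top feasible selections:
- 4×C: volume 16, value 152
- 1×B + 3×C: volume 22, value 143
Best: $152.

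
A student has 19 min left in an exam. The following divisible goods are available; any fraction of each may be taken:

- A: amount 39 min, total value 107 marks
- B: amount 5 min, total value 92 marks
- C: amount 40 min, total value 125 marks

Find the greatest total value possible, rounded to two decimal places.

135.75

Take in order of value per unit:
- B (92/5 per unit): all 5 → value 92, running total 92.00
- C (125/40 per unit): 14 of 40 → value 14×125/40 = 43.7500, running total 135.75
Total 135.75.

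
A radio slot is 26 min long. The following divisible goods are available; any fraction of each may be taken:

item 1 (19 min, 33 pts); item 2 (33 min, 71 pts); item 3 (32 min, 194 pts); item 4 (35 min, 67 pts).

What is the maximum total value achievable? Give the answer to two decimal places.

157.63

Take in order of value per unit:
- item 3 (194/32 per unit): 26 of 32 → value 26×194/32 = 157.6250, running total 157.63
Total 157.63.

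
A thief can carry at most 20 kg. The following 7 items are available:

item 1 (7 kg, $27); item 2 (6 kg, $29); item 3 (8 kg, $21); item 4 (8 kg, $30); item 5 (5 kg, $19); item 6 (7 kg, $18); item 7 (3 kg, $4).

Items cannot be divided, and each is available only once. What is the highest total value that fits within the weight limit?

$78

This is a 0/1 knapsack; check combinations near the capacity.
- item 2+item 4+item 5: weight 6+8+5=19, value 29+30+19=78
- item 1+item 4+item 5: weight 7+8+5=20, value 27+30+19=76
- item 1+item 2+item 5: weight 7+6+5=18, value 27+29+19=75
- item 1+item 2+item 6: weight 7+6+7=20, value 27+29+18=74
Best: $78.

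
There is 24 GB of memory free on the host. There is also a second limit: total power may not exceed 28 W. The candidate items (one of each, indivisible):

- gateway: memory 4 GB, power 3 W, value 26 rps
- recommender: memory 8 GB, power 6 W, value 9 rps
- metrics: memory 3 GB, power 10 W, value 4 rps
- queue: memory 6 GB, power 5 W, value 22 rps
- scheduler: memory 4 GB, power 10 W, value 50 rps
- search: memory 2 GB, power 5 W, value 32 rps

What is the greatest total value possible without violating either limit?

130 rps

Feasible sets respecting both limits:
- gateway+queue+scheduler+search: memory 16, power 23, value 130
- gateway+recommender+scheduler+search: memory 18, power 24, value 117
- recommender+queue+scheduler+search: memory 20, power 26, value 113
- gateway+metrics+scheduler+search: memory 13, power 28, value 112
Best: 130 rps.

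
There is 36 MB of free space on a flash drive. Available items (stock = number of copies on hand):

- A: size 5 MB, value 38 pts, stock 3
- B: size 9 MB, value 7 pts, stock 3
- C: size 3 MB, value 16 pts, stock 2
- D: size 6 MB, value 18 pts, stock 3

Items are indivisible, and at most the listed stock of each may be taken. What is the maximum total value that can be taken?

184 pts

Best selections within size 36 and stock limits:
- 3×A + 1×C + 3×D: size 36, value 184
- 3×A + 2×C + 2×D: size 33, value 182
- 3×A + 1×B + 2×C + 1×D: size 36, value 171
- 3×A + 3×D: size 33, value 168
Best: 184 pts.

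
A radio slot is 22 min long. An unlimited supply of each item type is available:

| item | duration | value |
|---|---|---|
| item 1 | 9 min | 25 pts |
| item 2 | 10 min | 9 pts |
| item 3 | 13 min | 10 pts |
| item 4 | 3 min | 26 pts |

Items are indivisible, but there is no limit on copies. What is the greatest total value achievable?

182 pts

Best value-per-unit is item 4 at 26/3, and filling with it alone uses duration 7×3=21. No mix of the others beats 7×26 = 182.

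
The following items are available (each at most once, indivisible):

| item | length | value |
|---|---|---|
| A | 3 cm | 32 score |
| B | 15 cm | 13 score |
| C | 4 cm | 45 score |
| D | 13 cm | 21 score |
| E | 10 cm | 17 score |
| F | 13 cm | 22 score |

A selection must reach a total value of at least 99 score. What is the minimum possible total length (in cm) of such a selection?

Subsets with value ≥ 99, sorted by total length:
- A+C+F: length 20, value 99
- A+C+E+F: length 30, value 116
- A+C+D+E: length 30, value 115
- A+B+C+E: length 32, value 107
Minimum length: 20 cm.

20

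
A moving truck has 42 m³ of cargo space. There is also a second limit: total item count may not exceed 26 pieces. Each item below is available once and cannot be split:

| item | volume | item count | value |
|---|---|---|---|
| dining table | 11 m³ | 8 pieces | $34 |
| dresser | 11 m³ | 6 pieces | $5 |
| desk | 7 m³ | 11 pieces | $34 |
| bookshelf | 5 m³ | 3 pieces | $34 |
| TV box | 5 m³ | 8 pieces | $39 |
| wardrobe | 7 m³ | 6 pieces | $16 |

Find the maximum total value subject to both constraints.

Feasible sets respecting both limits:
- dining table+bookshelf+TV box+wardrobe: volume 28, item count 25, value 123
- dining table+dresser+bookshelf+TV box: volume 32, item count 25, value 112
- dining table+bookshelf+TV box: volume 21, item count 19, value 107
Best: $123.

$123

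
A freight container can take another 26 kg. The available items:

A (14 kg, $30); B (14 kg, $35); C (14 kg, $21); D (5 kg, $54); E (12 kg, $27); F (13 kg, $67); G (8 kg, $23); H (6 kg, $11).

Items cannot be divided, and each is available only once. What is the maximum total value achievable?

$144

Check high-value combinations within 26 kg:
- D+F+G: weight 5+13+8=26, value 54+67+23=144
- D+F+H: weight 5+13+6=24, value 54+67+11=132
- D+F: weight 5+13=18, value 54+67=121
Best: $144.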